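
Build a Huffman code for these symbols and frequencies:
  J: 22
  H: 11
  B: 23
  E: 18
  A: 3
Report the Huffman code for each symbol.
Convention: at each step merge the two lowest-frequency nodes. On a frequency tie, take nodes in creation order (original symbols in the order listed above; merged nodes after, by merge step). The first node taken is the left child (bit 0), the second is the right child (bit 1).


Huffman tree construction:
Step 1: Merge A(3) + H(11) = 14
Step 2: Merge (A+H)(14) + E(18) = 32
Step 3: Merge J(22) + B(23) = 45
Step 4: Merge ((A+H)+E)(32) + (J+B)(45) = 77
Read each symbol's code off the tree from the root (left child = 0, right child = 1).

Codes:
  J: 10 (length 2)
  H: 001 (length 3)
  B: 11 (length 2)
  E: 01 (length 2)
  A: 000 (length 3)
Average code length: 168/77 = 2.1818 bits/symbol


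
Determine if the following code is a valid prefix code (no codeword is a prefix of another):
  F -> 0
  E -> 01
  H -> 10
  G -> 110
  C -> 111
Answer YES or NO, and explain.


Checking each pair (does one codeword prefix another?):
  F='0' vs E='01': prefix -- VIOLATION

NO -- this is NOT a valid prefix code. F (0) is a prefix of E (01).


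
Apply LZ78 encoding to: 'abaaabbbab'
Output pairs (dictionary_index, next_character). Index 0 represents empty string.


LZ78 encoding steps:
Dictionary: {0: ''}
Step 1: w='' (idx 0), next='a' -> output (0, 'a'), add 'a' as idx 1
Step 2: w='' (idx 0), next='b' -> output (0, 'b'), add 'b' as idx 2
Step 3: w='a' (idx 1), next='a' -> output (1, 'a'), add 'aa' as idx 3
Step 4: w='a' (idx 1), next='b' -> output (1, 'b'), add 'ab' as idx 4
Step 5: w='b' (idx 2), next='b' -> output (2, 'b'), add 'bb' as idx 5
Step 6: w='ab' (idx 4), end of input -> output (4, '')


Encoded: [(0, 'a'), (0, 'b'), (1, 'a'), (1, 'b'), (2, 'b'), (4, '')]


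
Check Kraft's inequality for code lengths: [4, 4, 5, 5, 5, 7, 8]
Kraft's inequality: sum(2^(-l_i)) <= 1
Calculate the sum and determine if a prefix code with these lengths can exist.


Sum = 2^(-4) + 2^(-4) + 2^(-5) + 2^(-5) + 2^(-5) + 2^(-7) + 2^(-8)
    = 0.0625 + 0.0625 + 0.03125 + 0.03125 + 0.03125 + 0.0078125 + 0.00390625
    = 59/256 = 0.23046875
Since 0.23046875 <= 1, Kraft's inequality IS satisfied.
A prefix code with these lengths CAN exist.

Kraft sum = 0.23046875. Satisfied.


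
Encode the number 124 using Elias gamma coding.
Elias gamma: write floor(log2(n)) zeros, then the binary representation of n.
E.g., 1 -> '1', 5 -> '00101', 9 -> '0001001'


num_bits = floor(log2(124)) + 1 = 7
leading_zeros = num_bits - 1 = 6
binary(124) = 1111100

Elias gamma(124) = '000000' + '1111100' = 0000001111100 (13 bits)


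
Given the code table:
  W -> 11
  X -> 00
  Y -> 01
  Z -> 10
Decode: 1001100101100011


Decoding:
10 -> Z
01 -> Y
10 -> Z
01 -> Y
01 -> Y
10 -> Z
00 -> X
11 -> W


Result: ZYZYYZXW


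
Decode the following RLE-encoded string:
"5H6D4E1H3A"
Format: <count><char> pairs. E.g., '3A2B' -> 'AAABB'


Expanding each <count><char> pair:
  5H -> 'HHHHH'
  6D -> 'DDDDDD'
  4E -> 'EEEE'
  1H -> 'H'
  3A -> 'AAA'

Decoded = HHHHHDDDDDDEEEEHAAA


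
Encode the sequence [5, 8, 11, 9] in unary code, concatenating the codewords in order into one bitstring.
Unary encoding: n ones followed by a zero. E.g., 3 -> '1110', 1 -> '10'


Encode each number as n ones followed by a terminating 0:
  5 -> 111110 (6 bits)
  8 -> 111111110 (9 bits)
  11 -> 111111111110 (12 bits)
  9 -> 1111111110 (10 bits)
Total length = 6 + 9 + 12 + 10 = 37 bits.

Unary([5, 8, 11, 9]) = 1111101111111101111111111101111111110 (37 bits)


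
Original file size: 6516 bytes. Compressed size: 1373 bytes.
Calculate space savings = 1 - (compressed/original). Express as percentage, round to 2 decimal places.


ratio = compressed/original = 1373/6516 = 0.210712
savings = 1 - ratio = 1 - 0.210712 = 0.789288
as a percentage: 0.789288 * 100 = 78.93%

Space savings = 1 - 1373/6516 = 78.93%


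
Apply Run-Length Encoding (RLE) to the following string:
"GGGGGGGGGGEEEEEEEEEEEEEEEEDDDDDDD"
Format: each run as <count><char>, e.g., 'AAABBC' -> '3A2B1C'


Scanning runs left to right:
  i=0: run of 'G' x 10 -> '10G'
  i=10: run of 'E' x 16 -> '16E'
  i=26: run of 'D' x 7 -> '7D'

RLE = 10G16E7D


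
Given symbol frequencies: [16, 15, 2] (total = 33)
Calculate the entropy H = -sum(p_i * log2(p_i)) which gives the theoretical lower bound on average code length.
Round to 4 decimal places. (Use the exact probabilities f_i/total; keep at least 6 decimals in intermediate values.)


Per-symbol terms -p_i * log2(p_i) with p_i = f_i/33:
  p = 16/33 = 0.484848: log2(p) = -1.044394, -p*log2(p) = 0.506373
  p = 15/33 = 0.454545: log2(p) = -1.137504, -p*log2(p) = 0.517047
  p = 2/33 = 0.060606: log2(p) = -4.044394, -p*log2(p) = 0.245115
H = 0.506373 + 0.517047 + 0.245115 = 1.268535

H = 1.2685 bits/symbol


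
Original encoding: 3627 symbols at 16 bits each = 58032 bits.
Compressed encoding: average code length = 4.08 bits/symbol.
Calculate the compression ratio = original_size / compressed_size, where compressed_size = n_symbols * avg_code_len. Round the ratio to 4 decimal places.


original_size = n_symbols * orig_bits = 3627 * 16 = 58032 bits
compressed_size = n_symbols * avg_code_len = 3627 * 4.08 = 14798.16 bits
ratio = original_size / compressed_size = 58032 / 14798.16 = 3.9216

Compression ratio = 3.9216


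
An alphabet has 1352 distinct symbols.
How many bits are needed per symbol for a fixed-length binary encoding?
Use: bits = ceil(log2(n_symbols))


log2(1352) = 10.4009
Bracket: 2^10 = 1024 < 1352 <= 2^11 = 2048
So ceil(log2(1352)) = 11

bits = ceil(log2(1352)) = ceil(10.4009) = 11 bits


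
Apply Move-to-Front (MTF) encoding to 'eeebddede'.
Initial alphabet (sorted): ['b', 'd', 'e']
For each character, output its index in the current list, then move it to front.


MTF encoding:
'e': index 2 in ['b', 'd', 'e'] -> ['e', 'b', 'd']
'e': index 0 in ['e', 'b', 'd'] -> ['e', 'b', 'd']
'e': index 0 in ['e', 'b', 'd'] -> ['e', 'b', 'd']
'b': index 1 in ['e', 'b', 'd'] -> ['b', 'e', 'd']
'd': index 2 in ['b', 'e', 'd'] -> ['d', 'b', 'e']
'd': index 0 in ['d', 'b', 'e'] -> ['d', 'b', 'e']
'e': index 2 in ['d', 'b', 'e'] -> ['e', 'd', 'b']
'd': index 1 in ['e', 'd', 'b'] -> ['d', 'e', 'b']
'e': index 1 in ['d', 'e', 'b'] -> ['e', 'd', 'b']


Output: [2, 0, 0, 1, 2, 0, 2, 1, 1]


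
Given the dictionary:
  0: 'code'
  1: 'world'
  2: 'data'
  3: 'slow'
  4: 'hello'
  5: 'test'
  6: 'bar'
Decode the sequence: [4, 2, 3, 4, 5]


Look up each index in the dictionary:
  4 -> 'hello'
  2 -> 'data'
  3 -> 'slow'
  4 -> 'hello'
  5 -> 'test'

Decoded: "hello data slow hello test"


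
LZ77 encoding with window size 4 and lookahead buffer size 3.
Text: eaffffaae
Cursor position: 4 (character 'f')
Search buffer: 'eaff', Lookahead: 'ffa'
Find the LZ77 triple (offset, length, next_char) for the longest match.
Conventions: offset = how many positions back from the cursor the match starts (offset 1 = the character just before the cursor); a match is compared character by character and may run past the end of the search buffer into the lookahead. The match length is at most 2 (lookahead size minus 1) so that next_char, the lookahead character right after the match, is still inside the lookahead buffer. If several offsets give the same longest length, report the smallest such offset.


Try each offset into the search buffer:
  offset=1 (pos 3, char 'f'): match length 2
  offset=2 (pos 2, char 'f'): match length 2
  offset=3 (pos 1, char 'a'): match length 0
  offset=4 (pos 0, char 'e'): match length 0
Longest match has length 2, found at offsets 1, 2; take the smallest, offset 1.
next_char = character at position 4 + 2 = 6 -> 'a'

Best match: offset=1, length=2 (matching 'ff' starting at position 3)
LZ77 triple: (1, 2, 'a')


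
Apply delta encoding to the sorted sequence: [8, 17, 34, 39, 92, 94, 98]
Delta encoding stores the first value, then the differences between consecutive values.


First value: 8
Deltas:
  17 - 8 = 9
  34 - 17 = 17
  39 - 34 = 5
  92 - 39 = 53
  94 - 92 = 2
  98 - 94 = 4


Delta encoded: [8, 9, 17, 5, 53, 2, 4]


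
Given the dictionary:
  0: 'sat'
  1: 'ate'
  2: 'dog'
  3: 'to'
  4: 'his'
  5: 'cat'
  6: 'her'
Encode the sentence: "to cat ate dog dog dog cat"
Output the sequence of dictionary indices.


Look up each word in the dictionary:
  'to' -> 3
  'cat' -> 5
  'ate' -> 1
  'dog' -> 2
  'dog' -> 2
  'dog' -> 2
  'cat' -> 5

Encoded: [3, 5, 1, 2, 2, 2, 5]


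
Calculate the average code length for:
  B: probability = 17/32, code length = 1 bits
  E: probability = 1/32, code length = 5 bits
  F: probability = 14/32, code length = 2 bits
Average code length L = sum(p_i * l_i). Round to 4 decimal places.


Weighted contributions p_i * l_i:
  B: (17/32) * 1 = 17/32
  E: (1/32) * 5 = 5/32
  F: (14/32) * 2 = 28/32
Sum = (17 + 5 + 28)/32 = 50/32

L = 50/32 = 1.5625 bits/symbol


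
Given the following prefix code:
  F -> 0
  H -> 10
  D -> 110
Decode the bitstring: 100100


Decoding step by step:
Bits 10 -> H
Bits 0 -> F
Bits 10 -> H
Bits 0 -> F


Decoded message: HFHF


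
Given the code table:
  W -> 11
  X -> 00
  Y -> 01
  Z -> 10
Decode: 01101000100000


Decoding:
01 -> Y
10 -> Z
10 -> Z
00 -> X
10 -> Z
00 -> X
00 -> X


Result: YZZXZXX


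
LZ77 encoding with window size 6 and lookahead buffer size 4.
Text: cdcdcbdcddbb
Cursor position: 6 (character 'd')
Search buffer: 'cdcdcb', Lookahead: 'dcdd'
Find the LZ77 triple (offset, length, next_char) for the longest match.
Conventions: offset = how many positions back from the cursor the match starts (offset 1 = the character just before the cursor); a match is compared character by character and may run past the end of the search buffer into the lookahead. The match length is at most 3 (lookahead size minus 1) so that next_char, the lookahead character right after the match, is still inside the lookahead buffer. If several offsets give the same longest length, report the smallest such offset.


Try each offset into the search buffer:
  offset=1 (pos 5, char 'b'): match length 0
  offset=2 (pos 4, char 'c'): match length 0
  offset=3 (pos 3, char 'd'): match length 2
  offset=4 (pos 2, char 'c'): match length 0
  offset=5 (pos 1, char 'd'): match length 3
  offset=6 (pos 0, char 'c'): match length 0
Longest match has length 3 at offset 5.
next_char = character at position 6 + 3 = 9 -> 'd'

Best match: offset=5, length=3 (matching 'dcd' starting at position 1)
LZ77 triple: (5, 3, 'd')


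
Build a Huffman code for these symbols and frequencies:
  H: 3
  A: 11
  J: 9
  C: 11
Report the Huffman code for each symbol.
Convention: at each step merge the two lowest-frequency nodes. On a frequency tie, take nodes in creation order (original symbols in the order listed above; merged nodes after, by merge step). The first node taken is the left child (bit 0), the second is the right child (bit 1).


Huffman tree construction:
Step 1: Merge H(3) + J(9) = 12
Step 2: Merge A(11) + C(11) = 22
Step 3: Merge (H+J)(12) + (A+C)(22) = 34
Read each symbol's code off the tree from the root (left child = 0, right child = 1).

Codes:
  H: 00 (length 2)
  A: 10 (length 2)
  J: 01 (length 2)
  C: 11 (length 2)
Average code length: 68/34 = 2.0000 bits/symbol


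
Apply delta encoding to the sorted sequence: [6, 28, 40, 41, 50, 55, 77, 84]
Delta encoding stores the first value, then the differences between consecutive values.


First value: 6
Deltas:
  28 - 6 = 22
  40 - 28 = 12
  41 - 40 = 1
  50 - 41 = 9
  55 - 50 = 5
  77 - 55 = 22
  84 - 77 = 7


Delta encoded: [6, 22, 12, 1, 9, 5, 22, 7]


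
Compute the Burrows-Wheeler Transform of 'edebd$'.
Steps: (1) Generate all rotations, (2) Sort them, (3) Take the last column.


Rotations (sorted):
  0: $edebd -> last char: d
  1: bd$ede -> last char: e
  2: d$edeb -> last char: b
  3: debd$e -> last char: e
  4: ebd$ed -> last char: d
  5: edebd$ -> last char: $


BWT = debed$


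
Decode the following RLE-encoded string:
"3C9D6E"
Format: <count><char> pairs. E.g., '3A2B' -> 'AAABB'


Expanding each <count><char> pair:
  3C -> 'CCC'
  9D -> 'DDDDDDDDD'
  6E -> 'EEEEEE'

Decoded = CCCDDDDDDDDDEEEEEE


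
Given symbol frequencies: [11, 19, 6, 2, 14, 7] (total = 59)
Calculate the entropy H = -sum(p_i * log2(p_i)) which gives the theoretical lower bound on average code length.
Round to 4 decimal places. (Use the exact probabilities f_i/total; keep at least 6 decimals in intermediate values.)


Per-symbol terms -p_i * log2(p_i) with p_i = f_i/59:
  p = 11/59 = 0.186441: log2(p) = -2.423211, -p*log2(p) = 0.451785
  p = 19/59 = 0.322034: log2(p) = -1.634716, -p*log2(p) = 0.526434
  p = 6/59 = 0.101695: log2(p) = -3.297681, -p*log2(p) = 0.335357
  p = 2/59 = 0.033898: log2(p) = -4.882643, -p*log2(p) = 0.165513
  p = 14/59 = 0.237288: log2(p) = -2.075288, -p*log2(p) = 0.492441
  p = 7/59 = 0.118644: log2(p) = -3.075288, -p*log2(p) = 0.364865
H = 0.451785 + 0.526434 + 0.335357 + 0.165513 + 0.492441 + 0.364865 = 2.336395

H = 2.3364 bits/symbol


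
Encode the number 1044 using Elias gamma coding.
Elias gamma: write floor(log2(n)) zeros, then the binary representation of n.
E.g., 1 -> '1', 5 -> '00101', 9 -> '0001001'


num_bits = floor(log2(1044)) + 1 = 11
leading_zeros = num_bits - 1 = 10
binary(1044) = 10000010100

Elias gamma(1044) = '0000000000' + '10000010100' = 000000000010000010100 (21 bits)


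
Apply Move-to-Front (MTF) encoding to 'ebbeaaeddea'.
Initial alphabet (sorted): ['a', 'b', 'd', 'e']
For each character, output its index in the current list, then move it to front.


MTF encoding:
'e': index 3 in ['a', 'b', 'd', 'e'] -> ['e', 'a', 'b', 'd']
'b': index 2 in ['e', 'a', 'b', 'd'] -> ['b', 'e', 'a', 'd']
'b': index 0 in ['b', 'e', 'a', 'd'] -> ['b', 'e', 'a', 'd']
'e': index 1 in ['b', 'e', 'a', 'd'] -> ['e', 'b', 'a', 'd']
'a': index 2 in ['e', 'b', 'a', 'd'] -> ['a', 'e', 'b', 'd']
'a': index 0 in ['a', 'e', 'b', 'd'] -> ['a', 'e', 'b', 'd']
'e': index 1 in ['a', 'e', 'b', 'd'] -> ['e', 'a', 'b', 'd']
'd': index 3 in ['e', 'a', 'b', 'd'] -> ['d', 'e', 'a', 'b']
'd': index 0 in ['d', 'e', 'a', 'b'] -> ['d', 'e', 'a', 'b']
'e': index 1 in ['d', 'e', 'a', 'b'] -> ['e', 'd', 'a', 'b']
'a': index 2 in ['e', 'd', 'a', 'b'] -> ['a', 'e', 'd', 'b']


Output: [3, 2, 0, 1, 2, 0, 1, 3, 0, 1, 2]


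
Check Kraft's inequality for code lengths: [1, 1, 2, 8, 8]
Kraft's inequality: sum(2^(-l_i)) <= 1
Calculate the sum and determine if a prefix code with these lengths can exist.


Sum = 2^(-1) + 2^(-1) + 2^(-2) + 2^(-8) + 2^(-8)
    = 0.5 + 0.5 + 0.25 + 0.00390625 + 0.00390625
    = 322/256 = 1.2578125
Since 1.2578125 > 1, Kraft's inequality is NOT satisfied.
A prefix code with these lengths CANNOT exist.

Kraft sum = 1.2578125. Not satisfied.


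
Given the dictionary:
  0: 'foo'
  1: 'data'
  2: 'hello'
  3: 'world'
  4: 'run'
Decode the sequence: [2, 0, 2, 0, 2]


Look up each index in the dictionary:
  2 -> 'hello'
  0 -> 'foo'
  2 -> 'hello'
  0 -> 'foo'
  2 -> 'hello'

Decoded: "hello foo hello foo hello"


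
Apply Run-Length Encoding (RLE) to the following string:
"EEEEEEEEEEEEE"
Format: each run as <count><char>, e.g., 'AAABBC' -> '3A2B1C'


Scanning runs left to right:
  i=0: run of 'E' x 13 -> '13E'

RLE = 13E


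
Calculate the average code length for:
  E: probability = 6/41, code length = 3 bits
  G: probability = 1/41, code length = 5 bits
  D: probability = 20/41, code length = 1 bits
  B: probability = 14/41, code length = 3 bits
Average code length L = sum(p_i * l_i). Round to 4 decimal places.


Weighted contributions p_i * l_i:
  E: (6/41) * 3 = 18/41
  G: (1/41) * 5 = 5/41
  D: (20/41) * 1 = 20/41
  B: (14/41) * 3 = 42/41
Sum = (18 + 5 + 20 + 42)/41 = 85/41

L = 85/41 = 2.0732 bits/symbol


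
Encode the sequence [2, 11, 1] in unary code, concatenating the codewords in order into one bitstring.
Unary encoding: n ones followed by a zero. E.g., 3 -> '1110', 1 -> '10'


Encode each number as n ones followed by a terminating 0:
  2 -> 110 (3 bits)
  11 -> 111111111110 (12 bits)
  1 -> 10 (2 bits)
Total length = 3 + 12 + 2 = 17 bits.

Unary([2, 11, 1]) = 11011111111111010 (17 bits)


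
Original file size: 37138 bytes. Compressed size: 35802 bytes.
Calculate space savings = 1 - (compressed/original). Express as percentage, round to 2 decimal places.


ratio = compressed/original = 35802/37138 = 0.964026
savings = 1 - ratio = 1 - 0.964026 = 0.035974
as a percentage: 0.035974 * 100 = 3.6%

Space savings = 1 - 35802/37138 = 3.6%


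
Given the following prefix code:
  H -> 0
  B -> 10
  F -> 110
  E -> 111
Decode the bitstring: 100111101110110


Decoding step by step:
Bits 10 -> B
Bits 0 -> H
Bits 111 -> E
Bits 10 -> B
Bits 111 -> E
Bits 0 -> H
Bits 110 -> F


Decoded message: BHEBEHF


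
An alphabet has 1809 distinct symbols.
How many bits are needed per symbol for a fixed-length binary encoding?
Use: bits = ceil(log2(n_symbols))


log2(1809) = 10.821
Bracket: 2^10 = 1024 < 1809 <= 2^11 = 2048
So ceil(log2(1809)) = 11

bits = ceil(log2(1809)) = ceil(10.821) = 11 bits


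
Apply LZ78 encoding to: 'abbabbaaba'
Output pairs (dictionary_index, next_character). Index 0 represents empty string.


LZ78 encoding steps:
Dictionary: {0: ''}
Step 1: w='' (idx 0), next='a' -> output (0, 'a'), add 'a' as idx 1
Step 2: w='' (idx 0), next='b' -> output (0, 'b'), add 'b' as idx 2
Step 3: w='b' (idx 2), next='a' -> output (2, 'a'), add 'ba' as idx 3
Step 4: w='b' (idx 2), next='b' -> output (2, 'b'), add 'bb' as idx 4
Step 5: w='a' (idx 1), next='a' -> output (1, 'a'), add 'aa' as idx 5
Step 6: w='ba' (idx 3), end of input -> output (3, '')


Encoded: [(0, 'a'), (0, 'b'), (2, 'a'), (2, 'b'), (1, 'a'), (3, '')]


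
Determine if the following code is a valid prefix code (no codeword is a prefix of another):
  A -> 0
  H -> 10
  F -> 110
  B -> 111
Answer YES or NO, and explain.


Checking each pair (does one codeword prefix another?):
  A='0' vs H='10': no prefix
  A='0' vs F='110': no prefix
  A='0' vs B='111': no prefix
  H='10' vs A='0': no prefix
  H='10' vs F='110': no prefix
  H='10' vs B='111': no prefix
  F='110' vs A='0': no prefix
  F='110' vs H='10': no prefix
  F='110' vs B='111': no prefix
  B='111' vs A='0': no prefix
  B='111' vs H='10': no prefix
  B='111' vs F='110': no prefix
No violation found over all pairs.

YES -- this is a valid prefix code. No codeword is a prefix of any other codeword.


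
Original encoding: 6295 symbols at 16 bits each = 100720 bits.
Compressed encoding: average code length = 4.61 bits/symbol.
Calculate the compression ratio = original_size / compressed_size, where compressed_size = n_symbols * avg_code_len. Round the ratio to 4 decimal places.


original_size = n_symbols * orig_bits = 6295 * 16 = 100720 bits
compressed_size = n_symbols * avg_code_len = 6295 * 4.61 = 29019.95 bits
ratio = original_size / compressed_size = 100720 / 29019.95 = 3.4707

Compression ratio = 3.4707


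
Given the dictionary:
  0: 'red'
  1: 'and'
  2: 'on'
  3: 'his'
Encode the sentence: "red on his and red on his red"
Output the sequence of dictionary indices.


Look up each word in the dictionary:
  'red' -> 0
  'on' -> 2
  'his' -> 3
  'and' -> 1
  'red' -> 0
  'on' -> 2
  'his' -> 3
  'red' -> 0

Encoded: [0, 2, 3, 1, 0, 2, 3, 0]


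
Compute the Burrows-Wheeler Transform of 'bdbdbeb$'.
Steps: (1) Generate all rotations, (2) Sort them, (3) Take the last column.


Rotations (sorted):
  0: $bdbdbeb -> last char: b
  1: b$bdbdbe -> last char: e
  2: bdbdbeb$ -> last char: $
  3: bdbeb$bd -> last char: d
  4: beb$bdbd -> last char: d
  5: dbdbeb$b -> last char: b
  6: dbeb$bdb -> last char: b
  7: eb$bdbdb -> last char: b


BWT = be$ddbbb


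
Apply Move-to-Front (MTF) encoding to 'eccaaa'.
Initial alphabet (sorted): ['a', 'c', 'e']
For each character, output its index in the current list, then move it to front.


MTF encoding:
'e': index 2 in ['a', 'c', 'e'] -> ['e', 'a', 'c']
'c': index 2 in ['e', 'a', 'c'] -> ['c', 'e', 'a']
'c': index 0 in ['c', 'e', 'a'] -> ['c', 'e', 'a']
'a': index 2 in ['c', 'e', 'a'] -> ['a', 'c', 'e']
'a': index 0 in ['a', 'c', 'e'] -> ['a', 'c', 'e']
'a': index 0 in ['a', 'c', 'e'] -> ['a', 'c', 'e']


Output: [2, 2, 0, 2, 0, 0]


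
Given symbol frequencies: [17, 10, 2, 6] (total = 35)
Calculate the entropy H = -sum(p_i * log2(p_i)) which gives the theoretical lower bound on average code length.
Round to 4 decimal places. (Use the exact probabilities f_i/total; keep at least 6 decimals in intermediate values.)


Per-symbol terms -p_i * log2(p_i) with p_i = f_i/35:
  p = 17/35 = 0.485714: log2(p) = -1.041820, -p*log2(p) = 0.506027
  p = 10/35 = 0.285714: log2(p) = -1.807355, -p*log2(p) = 0.516387
  p = 2/35 = 0.057143: log2(p) = -4.129283, -p*log2(p) = 0.235959
  p = 6/35 = 0.171429: log2(p) = -2.544321, -p*log2(p) = 0.436169
H = 0.506027 + 0.516387 + 0.235959 + 0.436169 = 1.694542

H = 1.6945 bits/symbol


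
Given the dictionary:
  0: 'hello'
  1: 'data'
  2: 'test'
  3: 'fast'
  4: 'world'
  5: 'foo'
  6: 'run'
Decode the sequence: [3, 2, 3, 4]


Look up each index in the dictionary:
  3 -> 'fast'
  2 -> 'test'
  3 -> 'fast'
  4 -> 'world'

Decoded: "fast test fast world"


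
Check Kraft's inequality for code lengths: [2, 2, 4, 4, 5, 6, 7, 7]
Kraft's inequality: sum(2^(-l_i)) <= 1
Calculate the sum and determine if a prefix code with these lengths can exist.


Sum = 2^(-2) + 2^(-2) + 2^(-4) + 2^(-4) + 2^(-5) + 2^(-6) + 2^(-7) + 2^(-7)
    = 0.25 + 0.25 + 0.0625 + 0.0625 + 0.03125 + 0.015625 + 0.0078125 + 0.0078125
    = 88/128 = 0.6875
Since 0.6875 <= 1, Kraft's inequality IS satisfied.
A prefix code with these lengths CAN exist.

Kraft sum = 0.6875. Satisfied.


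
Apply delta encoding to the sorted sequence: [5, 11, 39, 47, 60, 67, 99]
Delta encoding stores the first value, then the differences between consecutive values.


First value: 5
Deltas:
  11 - 5 = 6
  39 - 11 = 28
  47 - 39 = 8
  60 - 47 = 13
  67 - 60 = 7
  99 - 67 = 32


Delta encoded: [5, 6, 28, 8, 13, 7, 32]


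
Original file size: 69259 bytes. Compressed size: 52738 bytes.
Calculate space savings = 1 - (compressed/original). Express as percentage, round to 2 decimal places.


ratio = compressed/original = 52738/69259 = 0.761461
savings = 1 - ratio = 1 - 0.761461 = 0.238539
as a percentage: 0.238539 * 100 = 23.85%

Space savings = 1 - 52738/69259 = 23.85%


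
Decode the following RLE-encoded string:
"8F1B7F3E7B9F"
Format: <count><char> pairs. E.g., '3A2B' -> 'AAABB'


Expanding each <count><char> pair:
  8F -> 'FFFFFFFF'
  1B -> 'B'
  7F -> 'FFFFFFF'
  3E -> 'EEE'
  7B -> 'BBBBBBB'
  9F -> 'FFFFFFFFF'

Decoded = FFFFFFFFBFFFFFFFEEEBBBBBBBFFFFFFFFF


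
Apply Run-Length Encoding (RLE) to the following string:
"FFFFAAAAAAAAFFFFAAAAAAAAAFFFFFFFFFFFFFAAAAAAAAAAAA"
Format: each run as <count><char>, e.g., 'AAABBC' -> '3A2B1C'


Scanning runs left to right:
  i=0: run of 'F' x 4 -> '4F'
  i=4: run of 'A' x 8 -> '8A'
  i=12: run of 'F' x 4 -> '4F'
  i=16: run of 'A' x 9 -> '9A'
  i=25: run of 'F' x 13 -> '13F'
  i=38: run of 'A' x 12 -> '12A'

RLE = 4F8A4F9A13F12A


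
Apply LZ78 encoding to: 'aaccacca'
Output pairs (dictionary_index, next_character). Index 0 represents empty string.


LZ78 encoding steps:
Dictionary: {0: ''}
Step 1: w='' (idx 0), next='a' -> output (0, 'a'), add 'a' as idx 1
Step 2: w='a' (idx 1), next='c' -> output (1, 'c'), add 'ac' as idx 2
Step 3: w='' (idx 0), next='c' -> output (0, 'c'), add 'c' as idx 3
Step 4: w='ac' (idx 2), next='c' -> output (2, 'c'), add 'acc' as idx 4
Step 5: w='a' (idx 1), end of input -> output (1, '')


Encoded: [(0, 'a'), (1, 'c'), (0, 'c'), (2, 'c'), (1, '')]


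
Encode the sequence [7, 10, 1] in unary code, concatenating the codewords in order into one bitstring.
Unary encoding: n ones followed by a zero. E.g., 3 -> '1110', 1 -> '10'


Encode each number as n ones followed by a terminating 0:
  7 -> 11111110 (8 bits)
  10 -> 11111111110 (11 bits)
  1 -> 10 (2 bits)
Total length = 8 + 11 + 2 = 21 bits.

Unary([7, 10, 1]) = 111111101111111111010 (21 bits)


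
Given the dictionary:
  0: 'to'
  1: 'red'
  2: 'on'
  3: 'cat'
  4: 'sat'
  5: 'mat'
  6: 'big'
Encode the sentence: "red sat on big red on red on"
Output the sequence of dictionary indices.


Look up each word in the dictionary:
  'red' -> 1
  'sat' -> 4
  'on' -> 2
  'big' -> 6
  'red' -> 1
  'on' -> 2
  'red' -> 1
  'on' -> 2

Encoded: [1, 4, 2, 6, 1, 2, 1, 2]


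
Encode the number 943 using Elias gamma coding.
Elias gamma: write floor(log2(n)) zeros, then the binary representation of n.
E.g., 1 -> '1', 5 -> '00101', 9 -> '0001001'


num_bits = floor(log2(943)) + 1 = 10
leading_zeros = num_bits - 1 = 9
binary(943) = 1110101111

Elias gamma(943) = '000000000' + '1110101111' = 0000000001110101111 (19 bits)


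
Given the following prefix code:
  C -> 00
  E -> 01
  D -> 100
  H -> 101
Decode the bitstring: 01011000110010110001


Decoding step by step:
Bits 01 -> E
Bits 01 -> E
Bits 100 -> D
Bits 01 -> E
Bits 100 -> D
Bits 101 -> H
Bits 100 -> D
Bits 01 -> E


Decoded message: EEDEDHDE


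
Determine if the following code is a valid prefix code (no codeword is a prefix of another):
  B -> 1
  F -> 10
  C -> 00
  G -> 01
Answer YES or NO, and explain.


Checking each pair (does one codeword prefix another?):
  B='1' vs F='10': prefix -- VIOLATION

NO -- this is NOT a valid prefix code. B (1) is a prefix of F (10).


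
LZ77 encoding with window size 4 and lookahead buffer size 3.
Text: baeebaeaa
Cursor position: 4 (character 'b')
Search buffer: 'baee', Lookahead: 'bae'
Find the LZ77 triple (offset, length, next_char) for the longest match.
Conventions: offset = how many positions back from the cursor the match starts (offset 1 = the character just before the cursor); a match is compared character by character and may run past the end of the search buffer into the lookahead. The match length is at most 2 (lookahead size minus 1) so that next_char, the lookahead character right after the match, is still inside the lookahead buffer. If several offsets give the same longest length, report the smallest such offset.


Try each offset into the search buffer:
  offset=1 (pos 3, char 'e'): match length 0
  offset=2 (pos 2, char 'e'): match length 0
  offset=3 (pos 1, char 'a'): match length 0
  offset=4 (pos 0, char 'b'): match length 2
Longest match has length 2 at offset 4.
next_char = character at position 4 + 2 = 6 -> 'e'

Best match: offset=4, length=2 (matching 'ba' starting at position 0)
LZ77 triple: (4, 2, 'e')


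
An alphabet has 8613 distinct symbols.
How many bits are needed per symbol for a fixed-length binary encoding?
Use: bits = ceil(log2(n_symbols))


log2(8613) = 13.0723
Bracket: 2^13 = 8192 < 8613 <= 2^14 = 16384
So ceil(log2(8613)) = 14

bits = ceil(log2(8613)) = ceil(13.0723) = 14 bits


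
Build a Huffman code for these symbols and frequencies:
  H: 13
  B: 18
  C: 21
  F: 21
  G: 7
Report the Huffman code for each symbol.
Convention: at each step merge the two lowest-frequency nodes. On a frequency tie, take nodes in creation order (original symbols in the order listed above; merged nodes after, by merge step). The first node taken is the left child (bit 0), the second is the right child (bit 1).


Huffman tree construction:
Step 1: Merge G(7) + H(13) = 20
Step 2: Merge B(18) + (G+H)(20) = 38
Step 3: Merge C(21) + F(21) = 42
Step 4: Merge (B+(G+H))(38) + (C+F)(42) = 80
Read each symbol's code off the tree from the root (left child = 0, right child = 1).

Codes:
  H: 011 (length 3)
  B: 00 (length 2)
  C: 10 (length 2)
  F: 11 (length 2)
  G: 010 (length 3)
Average code length: 180/80 = 2.2500 bits/symbol


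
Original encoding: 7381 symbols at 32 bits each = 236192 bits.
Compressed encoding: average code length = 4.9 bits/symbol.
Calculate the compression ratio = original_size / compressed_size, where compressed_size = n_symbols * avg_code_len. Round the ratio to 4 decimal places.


original_size = n_symbols * orig_bits = 7381 * 32 = 236192 bits
compressed_size = n_symbols * avg_code_len = 7381 * 4.9 = 36166.9 bits
ratio = original_size / compressed_size = 236192 / 36166.9 = 6.5306

Compression ratio = 6.5306


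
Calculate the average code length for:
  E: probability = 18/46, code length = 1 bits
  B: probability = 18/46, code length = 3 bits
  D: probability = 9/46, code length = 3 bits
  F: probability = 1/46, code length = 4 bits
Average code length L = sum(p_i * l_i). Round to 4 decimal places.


Weighted contributions p_i * l_i:
  E: (18/46) * 1 = 18/46
  B: (18/46) * 3 = 54/46
  D: (9/46) * 3 = 27/46
  F: (1/46) * 4 = 4/46
Sum = (18 + 54 + 27 + 4)/46 = 103/46

L = 103/46 = 2.2391 bits/symbol


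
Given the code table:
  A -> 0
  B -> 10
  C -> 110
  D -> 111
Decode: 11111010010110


Decoding:
111 -> D
110 -> C
10 -> B
0 -> A
10 -> B
110 -> C


Result: DCBABC


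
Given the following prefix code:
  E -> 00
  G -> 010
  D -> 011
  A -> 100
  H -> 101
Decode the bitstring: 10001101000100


Decoding step by step:
Bits 100 -> A
Bits 011 -> D
Bits 010 -> G
Bits 00 -> E
Bits 100 -> A


Decoded message: ADGEA


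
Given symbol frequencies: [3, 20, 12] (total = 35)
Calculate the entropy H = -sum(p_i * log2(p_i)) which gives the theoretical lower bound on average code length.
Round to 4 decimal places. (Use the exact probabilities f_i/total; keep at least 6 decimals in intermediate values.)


Per-symbol terms -p_i * log2(p_i) with p_i = f_i/35:
  p = 3/35 = 0.085714: log2(p) = -3.544321, -p*log2(p) = 0.303799
  p = 20/35 = 0.571429: log2(p) = -0.807355, -p*log2(p) = 0.461346
  p = 12/35 = 0.342857: log2(p) = -1.544321, -p*log2(p) = 0.529481
H = 0.303799 + 0.461346 + 0.529481 = 1.294626

H = 1.2946 bits/symbol


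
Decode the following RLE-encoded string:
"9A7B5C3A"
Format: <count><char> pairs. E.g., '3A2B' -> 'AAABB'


Expanding each <count><char> pair:
  9A -> 'AAAAAAAAA'
  7B -> 'BBBBBBB'
  5C -> 'CCCCC'
  3A -> 'AAA'

Decoded = AAAAAAAAABBBBBBBCCCCCAAA


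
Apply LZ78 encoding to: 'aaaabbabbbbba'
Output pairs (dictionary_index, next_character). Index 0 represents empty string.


LZ78 encoding steps:
Dictionary: {0: ''}
Step 1: w='' (idx 0), next='a' -> output (0, 'a'), add 'a' as idx 1
Step 2: w='a' (idx 1), next='a' -> output (1, 'a'), add 'aa' as idx 2
Step 3: w='a' (idx 1), next='b' -> output (1, 'b'), add 'ab' as idx 3
Step 4: w='' (idx 0), next='b' -> output (0, 'b'), add 'b' as idx 4
Step 5: w='ab' (idx 3), next='b' -> output (3, 'b'), add 'abb' as idx 5
Step 6: w='b' (idx 4), next='b' -> output (4, 'b'), add 'bb' as idx 6
Step 7: w='b' (idx 4), next='a' -> output (4, 'a'), add 'ba' as idx 7


Encoded: [(0, 'a'), (1, 'a'), (1, 'b'), (0, 'b'), (3, 'b'), (4, 'b'), (4, 'a')]


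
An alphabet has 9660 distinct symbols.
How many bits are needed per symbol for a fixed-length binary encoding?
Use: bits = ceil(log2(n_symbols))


log2(9660) = 13.2378
Bracket: 2^13 = 8192 < 9660 <= 2^14 = 16384
So ceil(log2(9660)) = 14

bits = ceil(log2(9660)) = ceil(13.2378) = 14 bits


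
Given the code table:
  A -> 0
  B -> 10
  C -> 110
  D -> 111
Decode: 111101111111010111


Decoding:
111 -> D
10 -> B
111 -> D
111 -> D
10 -> B
10 -> B
111 -> D


Result: DBDDBBD


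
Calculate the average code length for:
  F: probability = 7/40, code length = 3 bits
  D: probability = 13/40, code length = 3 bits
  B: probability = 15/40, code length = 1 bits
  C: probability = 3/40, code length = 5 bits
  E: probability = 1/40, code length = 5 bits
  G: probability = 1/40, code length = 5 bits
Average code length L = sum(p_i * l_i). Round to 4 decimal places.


Weighted contributions p_i * l_i:
  F: (7/40) * 3 = 21/40
  D: (13/40) * 3 = 39/40
  B: (15/40) * 1 = 15/40
  C: (3/40) * 5 = 15/40
  E: (1/40) * 5 = 5/40
  G: (1/40) * 5 = 5/40
Sum = (21 + 39 + 15 + 15 + 5 + 5)/40 = 100/40

L = 100/40 = 2.5000 bits/symbol


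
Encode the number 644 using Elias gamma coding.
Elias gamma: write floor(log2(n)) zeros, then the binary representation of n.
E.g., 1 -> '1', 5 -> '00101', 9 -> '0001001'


num_bits = floor(log2(644)) + 1 = 10
leading_zeros = num_bits - 1 = 9
binary(644) = 1010000100

Elias gamma(644) = '000000000' + '1010000100' = 0000000001010000100 (19 bits)


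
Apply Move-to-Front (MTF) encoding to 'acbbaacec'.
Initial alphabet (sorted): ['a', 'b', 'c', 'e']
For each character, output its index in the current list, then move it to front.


MTF encoding:
'a': index 0 in ['a', 'b', 'c', 'e'] -> ['a', 'b', 'c', 'e']
'c': index 2 in ['a', 'b', 'c', 'e'] -> ['c', 'a', 'b', 'e']
'b': index 2 in ['c', 'a', 'b', 'e'] -> ['b', 'c', 'a', 'e']
'b': index 0 in ['b', 'c', 'a', 'e'] -> ['b', 'c', 'a', 'e']
'a': index 2 in ['b', 'c', 'a', 'e'] -> ['a', 'b', 'c', 'e']
'a': index 0 in ['a', 'b', 'c', 'e'] -> ['a', 'b', 'c', 'e']
'c': index 2 in ['a', 'b', 'c', 'e'] -> ['c', 'a', 'b', 'e']
'e': index 3 in ['c', 'a', 'b', 'e'] -> ['e', 'c', 'a', 'b']
'c': index 1 in ['e', 'c', 'a', 'b'] -> ['c', 'e', 'a', 'b']


Output: [0, 2, 2, 0, 2, 0, 2, 3, 1]


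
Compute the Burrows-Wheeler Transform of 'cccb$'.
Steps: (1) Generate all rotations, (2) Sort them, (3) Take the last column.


Rotations (sorted):
  0: $cccb -> last char: b
  1: b$ccc -> last char: c
  2: cb$cc -> last char: c
  3: ccb$c -> last char: c
  4: cccb$ -> last char: $


BWT = bccc$


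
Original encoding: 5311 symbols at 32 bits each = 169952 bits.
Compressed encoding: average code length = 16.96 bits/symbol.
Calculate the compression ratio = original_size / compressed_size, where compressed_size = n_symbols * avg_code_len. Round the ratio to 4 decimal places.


original_size = n_symbols * orig_bits = 5311 * 32 = 169952 bits
compressed_size = n_symbols * avg_code_len = 5311 * 16.96 = 90074.56 bits
ratio = original_size / compressed_size = 169952 / 90074.56 = 1.8868

Compression ratio = 1.8868


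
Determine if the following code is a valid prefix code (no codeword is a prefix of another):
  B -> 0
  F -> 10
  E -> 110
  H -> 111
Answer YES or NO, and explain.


Checking each pair (does one codeword prefix another?):
  B='0' vs F='10': no prefix
  B='0' vs E='110': no prefix
  B='0' vs H='111': no prefix
  F='10' vs B='0': no prefix
  F='10' vs E='110': no prefix
  F='10' vs H='111': no prefix
  E='110' vs B='0': no prefix
  E='110' vs F='10': no prefix
  E='110' vs H='111': no prefix
  H='111' vs B='0': no prefix
  H='111' vs F='10': no prefix
  H='111' vs E='110': no prefix
No violation found over all pairs.

YES -- this is a valid prefix code. No codeword is a prefix of any other codeword.


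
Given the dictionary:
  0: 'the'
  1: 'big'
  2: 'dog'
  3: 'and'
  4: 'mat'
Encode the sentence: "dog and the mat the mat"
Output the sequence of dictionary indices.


Look up each word in the dictionary:
  'dog' -> 2
  'and' -> 3
  'the' -> 0
  'mat' -> 4
  'the' -> 0
  'mat' -> 4

Encoded: [2, 3, 0, 4, 0, 4]


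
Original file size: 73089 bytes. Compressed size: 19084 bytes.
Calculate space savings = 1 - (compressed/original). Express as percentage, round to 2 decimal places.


ratio = compressed/original = 19084/73089 = 0.261106
savings = 1 - ratio = 1 - 0.261106 = 0.738894
as a percentage: 0.738894 * 100 = 73.89%

Space savings = 1 - 19084/73089 = 73.89%


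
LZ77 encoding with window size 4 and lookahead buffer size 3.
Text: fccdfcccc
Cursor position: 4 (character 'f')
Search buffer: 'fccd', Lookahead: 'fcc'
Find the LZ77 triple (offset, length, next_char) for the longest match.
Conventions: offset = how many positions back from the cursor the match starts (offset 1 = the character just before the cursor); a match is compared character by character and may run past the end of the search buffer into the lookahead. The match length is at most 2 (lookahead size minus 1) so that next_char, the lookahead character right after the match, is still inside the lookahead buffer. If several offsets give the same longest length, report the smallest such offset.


Try each offset into the search buffer:
  offset=1 (pos 3, char 'd'): match length 0
  offset=2 (pos 2, char 'c'): match length 0
  offset=3 (pos 1, char 'c'): match length 0
  offset=4 (pos 0, char 'f'): match length 2
Longest match has length 2 at offset 4.
next_char = character at position 4 + 2 = 6 -> 'c'

Best match: offset=4, length=2 (matching 'fc' starting at position 0)
LZ77 triple: (4, 2, 'c')


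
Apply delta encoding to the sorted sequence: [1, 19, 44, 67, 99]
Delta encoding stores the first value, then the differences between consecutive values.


First value: 1
Deltas:
  19 - 1 = 18
  44 - 19 = 25
  67 - 44 = 23
  99 - 67 = 32


Delta encoded: [1, 18, 25, 23, 32]


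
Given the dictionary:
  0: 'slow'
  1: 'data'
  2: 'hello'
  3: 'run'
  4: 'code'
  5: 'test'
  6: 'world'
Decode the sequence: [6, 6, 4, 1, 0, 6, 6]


Look up each index in the dictionary:
  6 -> 'world'
  6 -> 'world'
  4 -> 'code'
  1 -> 'data'
  0 -> 'slow'
  6 -> 'world'
  6 -> 'world'

Decoded: "world world code data slow world world"


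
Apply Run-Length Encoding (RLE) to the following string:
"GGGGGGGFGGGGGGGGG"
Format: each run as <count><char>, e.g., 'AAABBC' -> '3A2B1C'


Scanning runs left to right:
  i=0: run of 'G' x 7 -> '7G'
  i=7: run of 'F' x 1 -> '1F'
  i=8: run of 'G' x 9 -> '9G'

RLE = 7G1F9G


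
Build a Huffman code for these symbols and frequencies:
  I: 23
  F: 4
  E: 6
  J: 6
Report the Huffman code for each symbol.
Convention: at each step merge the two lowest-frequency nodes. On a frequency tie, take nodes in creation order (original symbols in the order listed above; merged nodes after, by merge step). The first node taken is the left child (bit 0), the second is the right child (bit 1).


Huffman tree construction:
Step 1: Merge F(4) + E(6) = 10
Step 2: Merge J(6) + (F+E)(10) = 16
Step 3: Merge (J+(F+E))(16) + I(23) = 39
Read each symbol's code off the tree from the root (left child = 0, right child = 1).

Codes:
  I: 1 (length 1)
  F: 010 (length 3)
  E: 011 (length 3)
  J: 00 (length 2)
Average code length: 65/39 = 1.6667 bits/symbol


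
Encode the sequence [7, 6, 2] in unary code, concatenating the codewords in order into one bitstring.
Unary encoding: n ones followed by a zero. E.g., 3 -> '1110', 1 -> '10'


Encode each number as n ones followed by a terminating 0:
  7 -> 11111110 (8 bits)
  6 -> 1111110 (7 bits)
  2 -> 110 (3 bits)
Total length = 8 + 7 + 3 = 18 bits.

Unary([7, 6, 2]) = 111111101111110110 (18 bits)


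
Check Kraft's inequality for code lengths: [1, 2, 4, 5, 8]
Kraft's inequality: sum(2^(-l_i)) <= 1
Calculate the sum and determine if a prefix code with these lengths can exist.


Sum = 2^(-1) + 2^(-2) + 2^(-4) + 2^(-5) + 2^(-8)
    = 0.5 + 0.25 + 0.0625 + 0.03125 + 0.00390625
    = 217/256 = 0.84765625
Since 0.84765625 <= 1, Kraft's inequality IS satisfied.
A prefix code with these lengths CAN exist.

Kraft sum = 0.84765625. Satisfied.


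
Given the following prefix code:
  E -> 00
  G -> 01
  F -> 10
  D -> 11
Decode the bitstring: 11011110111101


Decoding step by step:
Bits 11 -> D
Bits 01 -> G
Bits 11 -> D
Bits 10 -> F
Bits 11 -> D
Bits 11 -> D
Bits 01 -> G


Decoded message: DGDFDDG


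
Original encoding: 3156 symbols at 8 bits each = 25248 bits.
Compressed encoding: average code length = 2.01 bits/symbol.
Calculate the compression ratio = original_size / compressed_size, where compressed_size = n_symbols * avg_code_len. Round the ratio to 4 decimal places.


original_size = n_symbols * orig_bits = 3156 * 8 = 25248 bits
compressed_size = n_symbols * avg_code_len = 3156 * 2.01 = 6343.56 bits
ratio = original_size / compressed_size = 25248 / 6343.56 = 3.9801

Compression ratio = 3.9801


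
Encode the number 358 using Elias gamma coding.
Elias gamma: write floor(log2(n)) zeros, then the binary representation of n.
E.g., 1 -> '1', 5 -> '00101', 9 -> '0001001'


num_bits = floor(log2(358)) + 1 = 9
leading_zeros = num_bits - 1 = 8
binary(358) = 101100110

Elias gamma(358) = '00000000' + '101100110' = 00000000101100110 (17 bits)


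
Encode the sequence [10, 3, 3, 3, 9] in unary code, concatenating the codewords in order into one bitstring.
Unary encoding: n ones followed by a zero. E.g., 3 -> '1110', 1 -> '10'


Encode each number as n ones followed by a terminating 0:
  10 -> 11111111110 (11 bits)
  3 -> 1110 (4 bits)
  3 -> 1110 (4 bits)
  3 -> 1110 (4 bits)
  9 -> 1111111110 (10 bits)
Total length = 11 + 4 + 4 + 4 + 10 = 33 bits.

Unary([10, 3, 3, 3, 9]) = 111111111101110111011101111111110 (33 bits)
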